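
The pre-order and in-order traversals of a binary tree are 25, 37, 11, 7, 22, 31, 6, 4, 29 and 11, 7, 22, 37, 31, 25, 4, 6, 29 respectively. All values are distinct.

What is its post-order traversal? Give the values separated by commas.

22, 7, 11, 31, 37, 4, 29, 6, 25

The first element of pre-order is the root; it splits in-order into left and right subtrees.
Root 25: left subtree has 5 nodes {11, 7, 22, 37, 31}, right has 3 {4, 6, 29}.
  Root 37: left subtree has 3 nodes {11, 7, 22}, right has 1 {31}.
    Root 11: left subtree has 0 nodes { }, right has 2 {7, 22}.
      Root 7: left subtree has 0 nodes { }, right has 1 {22}.
  Root 6: left subtree has 1 node {4}, right has 1 {29}.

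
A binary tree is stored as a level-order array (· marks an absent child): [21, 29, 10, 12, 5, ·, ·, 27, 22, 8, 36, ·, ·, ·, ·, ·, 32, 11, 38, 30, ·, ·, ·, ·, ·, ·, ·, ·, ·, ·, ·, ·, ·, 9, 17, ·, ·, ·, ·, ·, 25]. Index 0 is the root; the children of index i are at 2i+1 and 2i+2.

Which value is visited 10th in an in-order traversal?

30

In-order visits the left subtree, then the node, then the right subtree.
At 21: go left to 29.
  At 29: go left to 12.
    At 12: go left to 27.
      At 27: no left child.
      Visit 27.
      At 27: go right to 32.
        At 32: go left to 9.
          9 is a leaf — visit 9.
        Visit 32.
        At 32: go right to 17.
          17 is a leaf — visit 17.
    Visit 12.
    At 12: go right to 22.
      At 22: go left to 11.
        11 is a leaf — visit 11.
      Visit 22.
      At 22: go right to 38.
        38 is a leaf — visit 38.
  Visit 29.
  At 29: go right to 5.
    At 5: go left to 8.
      At 8: go left to 30.
        At 30: no left child.
        Visit 30.
        At 30: go right to 25.
          25 is a leaf — visit 25.
      Visit 8.
      At 8: no right child.
    Visit 5.
    At 5: go right to 36.
      36 is a leaf — visit 36.
Visit 21.
At 21: go right to 10.
  10 is a leaf — visit 10.
Full in-order sequence: 27, 9, 32, 17, 12, 11, 22, 38, 29, 30, 25, 8, 5, 36, 21, 10.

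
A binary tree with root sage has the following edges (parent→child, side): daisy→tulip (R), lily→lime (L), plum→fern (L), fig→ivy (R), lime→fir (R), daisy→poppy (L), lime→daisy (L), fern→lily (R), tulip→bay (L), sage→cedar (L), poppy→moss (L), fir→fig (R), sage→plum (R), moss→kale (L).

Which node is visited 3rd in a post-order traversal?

moss

Post-order visits the left subtree, then the right subtree, then the node.
At sage: go left to cedar.
  cedar is a leaf — visit cedar.
At sage: go right to plum.
  At plum: go left to fern.
    At fern: no left child.
    At fern: go right to lily.
      At lily: go left to lime.
        At lime: go left to daisy.
          At daisy: go left to poppy.
            At poppy: go left to moss.
              At moss: go left to kale.
                kale is a leaf — visit kale.
              At moss: no right child.
              Visit moss.
            At poppy: no right child.
            Visit poppy.
          At daisy: go right to tulip.
            At tulip: go left to bay.
              bay is a leaf — visit bay.
            At tulip: no right child.
            Visit tulip.
          Visit daisy.
        At lime: go right to fir.
          At fir: no left child.
          At fir: go right to fig.
            At fig: no left child.
            At fig: go right to ivy.
              ivy is a leaf — visit ivy.
            Visit fig.
          Visit fir.
        Visit lime.
      At lily: no right child.
      Visit lily.
    Visit fern.
  At plum: no right child.
  Visit plum.
Visit sage.
Full post-order sequence: cedar, kale, moss, poppy, bay, tulip, daisy, ivy, fig, fir, lime, lily, fern, plum, sage.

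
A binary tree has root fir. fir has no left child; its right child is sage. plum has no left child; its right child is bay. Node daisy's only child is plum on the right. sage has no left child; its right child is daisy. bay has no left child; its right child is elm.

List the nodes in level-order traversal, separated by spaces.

Level-order visits nodes level by level from the root, left to right within each level.
Level 0: fir
Level 1: sage
Level 2: daisy
Level 3: plum
Level 4: bay
Level 5: elm

fir sage daisy plum bay elm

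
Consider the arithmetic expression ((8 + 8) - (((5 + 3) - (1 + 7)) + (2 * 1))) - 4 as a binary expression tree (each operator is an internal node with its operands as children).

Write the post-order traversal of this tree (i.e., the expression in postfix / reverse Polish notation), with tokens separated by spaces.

8 8 + 5 3 + 1 7 + - 2 1 * + - 4 -

Post-order on an expression tree gives postfix notation: for each operator, emit left operand, right operand, then the operator.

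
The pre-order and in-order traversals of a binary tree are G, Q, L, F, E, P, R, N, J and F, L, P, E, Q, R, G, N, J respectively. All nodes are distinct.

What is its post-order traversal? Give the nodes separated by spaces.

F P E L R Q J N G

The first element of pre-order is the root; it splits in-order into left and right subtrees.
Root G: left subtree has 6 nodes {F, L, P, E, Q, R}, right has 2 {N, J}.
  Root Q: left subtree has 4 nodes {F, L, P, E}, right has 1 {R}.
    Root L: left subtree has 1 node {F}, right has 2 {P, E}.
      Root E: left subtree has 1 node {P}, right has 0 { }.
  Root N: left subtree has 0 nodes { }, right has 1 {J}.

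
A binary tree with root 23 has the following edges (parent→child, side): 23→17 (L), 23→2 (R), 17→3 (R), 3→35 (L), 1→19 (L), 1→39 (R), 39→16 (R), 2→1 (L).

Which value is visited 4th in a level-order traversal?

Level-order visits nodes level by level from the root, left to right within each level.
Level 0: 23
Level 1: 17, 2
Level 2: 3, 1
Level 3: 35, 19, 39
Level 4: 16
Full level-order sequence: 23, 17, 2, 3, 1, 35, 19, 39, 16.

3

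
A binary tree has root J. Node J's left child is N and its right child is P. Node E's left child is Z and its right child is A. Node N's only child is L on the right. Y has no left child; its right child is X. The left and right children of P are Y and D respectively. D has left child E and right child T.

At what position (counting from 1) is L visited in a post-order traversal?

1

Post-order visits the left subtree, then the right subtree, then the node.
At J: go left to N.
  At N: no left child.
  At N: go right to L.
    L is a leaf — visit L.
  Visit N.
At J: go right to P.
  At P: go left to Y.
    At Y: no left child.
    At Y: go right to X.
      X is a leaf — visit X.
    Visit Y.
  At P: go right to D.
    At D: go left to E.
      At E: go left to Z.
        Z is a leaf — visit Z.
      At E: go right to A.
        A is a leaf — visit A.
      Visit E.
    At D: go right to T.
      T is a leaf — visit T.
    Visit D.
  Visit P.
Visit J.
Full post-order sequence: L, N, X, Y, Z, A, E, T, D, P, J.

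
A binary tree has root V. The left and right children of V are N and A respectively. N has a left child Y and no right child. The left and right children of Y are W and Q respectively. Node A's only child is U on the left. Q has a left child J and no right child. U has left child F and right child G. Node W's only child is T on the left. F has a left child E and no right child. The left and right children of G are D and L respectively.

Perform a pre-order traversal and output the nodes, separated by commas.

V, N, Y, W, T, Q, J, A, U, F, E, G, D, L

Pre-order visits the node, then its left subtree, then its right subtree.
Visit V.
At V: go left to N.
  Visit N.
  At N: go left to Y.
    Visit Y.
    At Y: go left to W.
      Visit W.
      At W: go left to T.
        T is a leaf — visit T.
      At W: no right child.
    At Y: go right to Q.
      Visit Q.
      At Q: go left to J.
        J is a leaf — visit J.
      At Q: no right child.
  At N: no right child.
At V: go right to A.
  Visit A.
  At A: go left to U.
    Visit U.
    At U: go left to F.
      Visit F.
      At F: go left to E.
        E is a leaf — visit E.
      At F: no right child.
    At U: go right to G.
      Visit G.
      At G: go left to D.
        D is a leaf — visit D.
      At G: go right to L.
        L is a leaf — visit L.
  At A: no right child.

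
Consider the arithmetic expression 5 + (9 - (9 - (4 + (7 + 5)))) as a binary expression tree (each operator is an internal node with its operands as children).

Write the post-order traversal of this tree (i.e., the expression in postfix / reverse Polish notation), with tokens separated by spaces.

Post-order on an expression tree gives postfix notation: for each operator, emit left operand, right operand, then the operator.

5 9 9 4 7 5 + + - - +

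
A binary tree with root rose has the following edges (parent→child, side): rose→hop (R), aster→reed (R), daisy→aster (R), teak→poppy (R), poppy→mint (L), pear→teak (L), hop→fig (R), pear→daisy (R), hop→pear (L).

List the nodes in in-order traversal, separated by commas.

In-order visits the left subtree, then the node, then the right subtree.
At rose: no left child.
Visit rose.
At rose: go right to hop.
  At hop: go left to pear.
    At pear: go left to teak.
      At teak: no left child.
      Visit teak.
      At teak: go right to poppy.
        At poppy: go left to mint.
          mint is a leaf — visit mint.
        Visit poppy.
        At poppy: no right child.
    Visit pear.
    At pear: go right to daisy.
      At daisy: no left child.
      Visit daisy.
      At daisy: go right to aster.
        At aster: no left child.
        Visit aster.
        At aster: go right to reed.
          reed is a leaf — visit reed.
  Visit hop.
  At hop: go right to fig.
    fig is a leaf — visit fig.

rose, teak, mint, poppy, pear, daisy, aster, reed, hop, fig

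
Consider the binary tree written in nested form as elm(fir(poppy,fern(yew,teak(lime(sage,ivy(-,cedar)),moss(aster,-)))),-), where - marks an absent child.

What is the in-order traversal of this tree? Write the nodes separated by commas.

In-order visits the left subtree, then the node, then the right subtree.
At elm: go left to fir.
  At fir: go left to poppy.
    poppy is a leaf — visit poppy.
  Visit fir.
  At fir: go right to fern.
    At fern: go left to yew.
      yew is a leaf — visit yew.
    Visit fern.
    At fern: go right to teak.
      At teak: go left to lime.
        At lime: go left to sage.
          sage is a leaf — visit sage.
        Visit lime.
        At lime: go right to ivy.
          At ivy: no left child.
          Visit ivy.
          At ivy: go right to cedar.
            cedar is a leaf — visit cedar.
      Visit teak.
      At teak: go right to moss.
        At moss: go left to aster.
          aster is a leaf — visit aster.
        Visit moss.
        At moss: no right child.
Visit elm.
At elm: no right child.

poppy, fir, yew, fern, sage, lime, ivy, cedar, teak, aster, moss, elm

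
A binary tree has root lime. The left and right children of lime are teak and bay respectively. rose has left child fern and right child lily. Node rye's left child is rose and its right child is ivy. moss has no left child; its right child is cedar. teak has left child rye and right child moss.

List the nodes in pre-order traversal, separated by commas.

lime, teak, rye, rose, fern, lily, ivy, moss, cedar, bay

Pre-order visits the node, then its left subtree, then its right subtree.
Visit lime.
At lime: go left to teak.
  Visit teak.
  At teak: go left to rye.
    Visit rye.
    At rye: go left to rose.
      Visit rose.
      At rose: go left to fern.
        fern is a leaf — visit fern.
      At rose: go right to lily.
        lily is a leaf — visit lily.
    At rye: go right to ivy.
      ivy is a leaf — visit ivy.
  At teak: go right to moss.
    Visit moss.
    At moss: no left child.
    At moss: go right to cedar.
      cedar is a leaf — visit cedar.
At lime: go right to bay.
  bay is a leaf — visit bay.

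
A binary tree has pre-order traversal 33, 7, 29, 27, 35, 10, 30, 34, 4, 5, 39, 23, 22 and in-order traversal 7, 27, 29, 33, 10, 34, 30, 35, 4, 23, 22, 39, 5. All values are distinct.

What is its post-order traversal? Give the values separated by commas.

The first element of pre-order is the root; it splits in-order into left and right subtrees.
Root 33: left subtree has 3 nodes {7, 27, 29}, right has 9 {10, 34, 30, 35, 4, 23, 22, 39, 5}.
  Root 7: left subtree has 0 nodes { }, right has 2 {27, 29}.
    Root 29: left subtree has 1 node {27}, right has 0 { }.
  Root 35: left subtree has 3 nodes {10, 34, 30}, right has 5 {4, 23, 22, 39, 5}.
    Root 10: left subtree has 0 nodes { }, right has 2 {34, 30}.
      Root 30: left subtree has 1 node {34}, right has 0 { }.
    Root 4: left subtree has 0 nodes { }, right has 4 {23, 22, 39, 5}.
      Root 5: left subtree has 3 nodes {23, 22, 39}, right has 0 { }.
        Root 39: left subtree has 2 nodes {23, 22}, right has 0 { }.
          Root 23: left subtree has 0 nodes { }, right has 1 {22}.

27, 29, 7, 34, 30, 10, 22, 23, 39, 5, 4, 35, 33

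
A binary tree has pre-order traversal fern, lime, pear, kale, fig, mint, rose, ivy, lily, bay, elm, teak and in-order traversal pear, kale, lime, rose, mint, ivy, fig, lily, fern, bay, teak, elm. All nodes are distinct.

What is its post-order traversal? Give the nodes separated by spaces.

kale pear rose ivy mint lily fig lime teak elm bay fern

The first element of pre-order is the root; it splits in-order into left and right subtrees.
Root fern: left subtree has 8 nodes {pear, kale, lime, rose, mint, ivy, fig, lily}, right has 3 {bay, teak, elm}.
  Root lime: left subtree has 2 nodes {pear, kale}, right has 5 {rose, mint, ivy, fig, lily}.
    Root pear: left subtree has 0 nodes { }, right has 1 {kale}.
    Root fig: left subtree has 3 nodes {rose, mint, ivy}, right has 1 {lily}.
      Root mint: left subtree has 1 node {rose}, right has 1 {ivy}.
  Root bay: left subtree has 0 nodes { }, right has 2 {teak, elm}.
    Root elm: left subtree has 1 node {teak}, right has 0 { }.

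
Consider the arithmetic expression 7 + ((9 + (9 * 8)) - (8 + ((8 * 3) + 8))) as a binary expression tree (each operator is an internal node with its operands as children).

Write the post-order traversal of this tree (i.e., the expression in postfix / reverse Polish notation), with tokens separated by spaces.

7 9 9 8 * + 8 8 3 * 8 + + - +

Post-order on an expression tree gives postfix notation: for each operator, emit left operand, right operand, then the operator.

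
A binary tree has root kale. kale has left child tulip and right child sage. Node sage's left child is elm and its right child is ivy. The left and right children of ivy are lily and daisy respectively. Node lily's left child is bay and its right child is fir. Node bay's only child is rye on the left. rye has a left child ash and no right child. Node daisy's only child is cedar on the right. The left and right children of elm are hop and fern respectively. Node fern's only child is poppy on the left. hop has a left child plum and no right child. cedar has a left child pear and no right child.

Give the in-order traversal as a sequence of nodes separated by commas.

In-order visits the left subtree, then the node, then the right subtree.
At kale: go left to tulip.
  tulip is a leaf — visit tulip.
Visit kale.
At kale: go right to sage.
  At sage: go left to elm.
    At elm: go left to hop.
      At hop: go left to plum.
        plum is a leaf — visit plum.
      Visit hop.
      At hop: no right child.
    Visit elm.
    At elm: go right to fern.
      At fern: go left to poppy.
        poppy is a leaf — visit poppy.
      Visit fern.
      At fern: no right child.
  Visit sage.
  At sage: go right to ivy.
    At ivy: go left to lily.
      At lily: go left to bay.
        At bay: go left to rye.
          At rye: go left to ash.
            ash is a leaf — visit ash.
          Visit rye.
          At rye: no right child.
        Visit bay.
        At bay: no right child.
      Visit lily.
      At lily: go right to fir.
        fir is a leaf — visit fir.
    Visit ivy.
    At ivy: go right to daisy.
      At daisy: no left child.
      Visit daisy.
      At daisy: go right to cedar.
        At cedar: go left to pear.
          pear is a leaf — visit pear.
        Visit cedar.
        At cedar: no right child.

tulip, kale, plum, hop, elm, poppy, fern, sage, ash, rye, bay, lily, fir, ivy, daisy, pear, cedar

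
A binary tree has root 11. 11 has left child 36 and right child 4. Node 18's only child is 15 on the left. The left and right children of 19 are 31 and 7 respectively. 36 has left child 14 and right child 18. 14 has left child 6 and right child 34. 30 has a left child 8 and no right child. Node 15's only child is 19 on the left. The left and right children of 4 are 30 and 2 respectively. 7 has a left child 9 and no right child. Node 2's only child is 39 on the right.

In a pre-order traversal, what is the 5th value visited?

34

Pre-order visits the node, then its left subtree, then its right subtree.
Visit 11.
At 11: go left to 36.
  Visit 36.
  At 36: go left to 14.
    Visit 14.
    At 14: go left to 6.
      6 is a leaf — visit 6.
    At 14: go right to 34.
      34 is a leaf — visit 34.
  At 36: go right to 18.
    Visit 18.
    At 18: go left to 15.
      Visit 15.
      At 15: go left to 19.
        Visit 19.
        At 19: go left to 31.
          31 is a leaf — visit 31.
        At 19: go right to 7.
          Visit 7.
          At 7: go left to 9.
            9 is a leaf — visit 9.
          At 7: no right child.
      At 15: no right child.
    At 18: no right child.
At 11: go right to 4.
  Visit 4.
  At 4: go left to 30.
    Visit 30.
    At 30: go left to 8.
      8 is a leaf — visit 8.
    At 30: no right child.
  At 4: go right to 2.
    Visit 2.
    At 2: no left child.
    At 2: go right to 39.
      39 is a leaf — visit 39.
Full pre-order sequence: 11, 36, 14, 6, 34, 18, 15, 19, 31, 7, 9, 4, 30, 8, 2, 39.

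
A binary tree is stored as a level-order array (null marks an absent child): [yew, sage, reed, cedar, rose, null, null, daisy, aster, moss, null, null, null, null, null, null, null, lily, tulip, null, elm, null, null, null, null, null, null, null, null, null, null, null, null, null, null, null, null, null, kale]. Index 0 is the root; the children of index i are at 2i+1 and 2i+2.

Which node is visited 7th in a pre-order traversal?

tulip

Pre-order visits the node, then its left subtree, then its right subtree.
Visit yew.
At yew: go left to sage.
  Visit sage.
  At sage: go left to cedar.
    Visit cedar.
    At cedar: go left to daisy.
      daisy is a leaf — visit daisy.
    At cedar: go right to aster.
      Visit aster.
      At aster: go left to lily.
        lily is a leaf — visit lily.
      At aster: go right to tulip.
        Visit tulip.
        At tulip: no left child.
        At tulip: go right to kale.
          kale is a leaf — visit kale.
  At sage: go right to rose.
    Visit rose.
    At rose: go left to moss.
      Visit moss.
      At moss: no left child.
      At moss: go right to elm.
        elm is a leaf — visit elm.
    At rose: no right child.
At yew: go right to reed.
  reed is a leaf — visit reed.
Full pre-order sequence: yew, sage, cedar, daisy, aster, lily, tulip, kale, rose, moss, elm, reed.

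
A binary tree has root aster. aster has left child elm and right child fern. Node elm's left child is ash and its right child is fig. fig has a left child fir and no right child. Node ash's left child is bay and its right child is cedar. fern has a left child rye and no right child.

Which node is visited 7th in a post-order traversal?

rye

Post-order visits the left subtree, then the right subtree, then the node.
At aster: go left to elm.
  At elm: go left to ash.
    At ash: go left to bay.
      bay is a leaf — visit bay.
    At ash: go right to cedar.
      cedar is a leaf — visit cedar.
    Visit ash.
  At elm: go right to fig.
    At fig: go left to fir.
      fir is a leaf — visit fir.
    At fig: no right child.
    Visit fig.
  Visit elm.
At aster: go right to fern.
  At fern: go left to rye.
    rye is a leaf — visit rye.
  At fern: no right child.
  Visit fern.
Visit aster.
Full post-order sequence: bay, cedar, ash, fir, fig, elm, rye, fern, aster.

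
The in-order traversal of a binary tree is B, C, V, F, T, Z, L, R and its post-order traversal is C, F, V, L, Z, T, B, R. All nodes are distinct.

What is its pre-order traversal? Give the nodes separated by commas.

The last element of post-order is the root; it splits in-order into left and right subtrees.
Root R: left subtree has 7 nodes {B, C, V, F, T, Z, L}, right has 0 { }.
  Root B: left subtree has 0 nodes { }, right has 6 {C, V, F, T, Z, L}.
    Root T: left subtree has 3 nodes {C, V, F}, right has 2 {Z, L}.
      Root V: left subtree has 1 node {C}, right has 1 {F}.
      Root Z: left subtree has 0 nodes { }, right has 1 {L}.

R, B, T, V, C, F, Z, L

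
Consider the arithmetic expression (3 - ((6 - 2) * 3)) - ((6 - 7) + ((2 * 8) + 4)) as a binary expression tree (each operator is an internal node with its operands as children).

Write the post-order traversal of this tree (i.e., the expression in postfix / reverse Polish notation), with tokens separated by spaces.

3 6 2 - 3 * - 6 7 - 2 8 * 4 + + -

Post-order on an expression tree gives postfix notation: for each operator, emit left operand, right operand, then the operator.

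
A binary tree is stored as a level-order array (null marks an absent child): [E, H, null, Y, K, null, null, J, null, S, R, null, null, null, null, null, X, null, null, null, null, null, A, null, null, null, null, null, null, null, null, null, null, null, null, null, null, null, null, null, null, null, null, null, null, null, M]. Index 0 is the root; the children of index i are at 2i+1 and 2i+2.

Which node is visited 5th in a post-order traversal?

Post-order visits the left subtree, then the right subtree, then the node.
At E: go left to H.
  At H: go left to Y.
    At Y: go left to J.
      At J: no left child.
      At J: go right to X.
        X is a leaf — visit X.
      Visit J.
    At Y: no right child.
    Visit Y.
  At H: go right to K.
    At K: go left to S.
      S is a leaf — visit S.
    At K: go right to R.
      At R: no left child.
      At R: go right to A.
        At A: no left child.
        At A: go right to M.
          M is a leaf — visit M.
        Visit A.
      Visit R.
    Visit K.
  Visit H.
At E: no right child.
Visit E.
Full post-order sequence: X, J, Y, S, M, A, R, K, H, E.

M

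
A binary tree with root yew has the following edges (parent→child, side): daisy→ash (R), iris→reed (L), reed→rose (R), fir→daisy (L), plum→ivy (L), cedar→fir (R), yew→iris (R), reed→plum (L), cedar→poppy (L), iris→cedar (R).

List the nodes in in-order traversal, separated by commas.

In-order visits the left subtree, then the node, then the right subtree.
At yew: no left child.
Visit yew.
At yew: go right to iris.
  At iris: go left to reed.
    At reed: go left to plum.
      At plum: go left to ivy.
        ivy is a leaf — visit ivy.
      Visit plum.
      At plum: no right child.
    Visit reed.
    At reed: go right to rose.
      rose is a leaf — visit rose.
  Visit iris.
  At iris: go right to cedar.
    At cedar: go left to poppy.
      poppy is a leaf — visit poppy.
    Visit cedar.
    At cedar: go right to fir.
      At fir: go left to daisy.
        At daisy: no left child.
        Visit daisy.
        At daisy: go right to ash.
          ash is a leaf — visit ash.
      Visit fir.
      At fir: no right child.

yew, ivy, plum, reed, rose, iris, poppy, cedar, daisy, ash, fir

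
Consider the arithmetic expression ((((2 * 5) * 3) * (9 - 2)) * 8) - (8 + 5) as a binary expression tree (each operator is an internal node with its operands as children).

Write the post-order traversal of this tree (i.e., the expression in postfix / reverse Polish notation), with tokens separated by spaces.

Post-order on an expression tree gives postfix notation: for each operator, emit left operand, right operand, then the operator.

2 5 * 3 * 9 2 - * 8 * 8 5 + -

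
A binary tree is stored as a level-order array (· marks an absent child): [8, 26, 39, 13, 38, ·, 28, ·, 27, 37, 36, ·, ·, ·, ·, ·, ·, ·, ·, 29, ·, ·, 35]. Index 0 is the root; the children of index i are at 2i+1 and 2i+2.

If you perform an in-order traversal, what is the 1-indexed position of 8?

9

In-order visits the left subtree, then the node, then the right subtree.
At 8: go left to 26.
  At 26: go left to 13.
    At 13: no left child.
    Visit 13.
    At 13: go right to 27.
      27 is a leaf — visit 27.
  Visit 26.
  At 26: go right to 38.
    At 38: go left to 37.
      At 37: go left to 29.
        29 is a leaf — visit 29.
      Visit 37.
      At 37: no right child.
    Visit 38.
    At 38: go right to 36.
      At 36: no left child.
      Visit 36.
      At 36: go right to 35.
        35 is a leaf — visit 35.
Visit 8.
At 8: go right to 39.
  At 39: no left child.
  Visit 39.
  At 39: go right to 28.
    28 is a leaf — visit 28.
Full in-order sequence: 13, 27, 26, 29, 37, 38, 36, 35, 8, 39, 28.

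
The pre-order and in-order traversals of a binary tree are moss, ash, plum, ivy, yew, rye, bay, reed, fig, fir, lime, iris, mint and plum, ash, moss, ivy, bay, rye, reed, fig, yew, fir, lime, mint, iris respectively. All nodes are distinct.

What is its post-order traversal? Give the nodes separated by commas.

The first element of pre-order is the root; it splits in-order into left and right subtrees.
Root moss: left subtree has 2 nodes {plum, ash}, right has 10 {ivy, bay, rye, reed, fig, yew, fir, lime, mint, iris}.
  Root ash: left subtree has 1 node {plum}, right has 0 { }.
  Root ivy: left subtree has 0 nodes { }, right has 9 {bay, rye, reed, fig, yew, fir, lime, mint, iris}.
    Root yew: left subtree has 4 nodes {bay, rye, reed, fig}, right has 4 {fir, lime, mint, iris}.
      Root rye: left subtree has 1 node {bay}, right has 2 {reed, fig}.
        Root reed: left subtree has 0 nodes { }, right has 1 {fig}.
      Root fir: left subtree has 0 nodes { }, right has 3 {lime, mint, iris}.
        Root lime: left subtree has 0 nodes { }, right has 2 {mint, iris}.
          Root iris: left subtree has 1 node {mint}, right has 0 { }.

plum, ash, bay, fig, reed, rye, mint, iris, lime, fir, yew, ivy, moss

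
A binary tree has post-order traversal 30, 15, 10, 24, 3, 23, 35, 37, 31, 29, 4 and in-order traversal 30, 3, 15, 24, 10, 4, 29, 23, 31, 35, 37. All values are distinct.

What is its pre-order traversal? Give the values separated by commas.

The last element of post-order is the root; it splits in-order into left and right subtrees.
Root 4: left subtree has 5 nodes {30, 3, 15, 24, 10}, right has 5 {29, 23, 31, 35, 37}.
  Root 3: left subtree has 1 node {30}, right has 3 {15, 24, 10}.
    Root 24: left subtree has 1 node {15}, right has 1 {10}.
  Root 29: left subtree has 0 nodes { }, right has 4 {23, 31, 35, 37}.
    Root 31: left subtree has 1 node {23}, right has 2 {35, 37}.
      Root 37: left subtree has 1 node {35}, right has 0 { }.

4, 3, 30, 24, 15, 10, 29, 31, 23, 37, 35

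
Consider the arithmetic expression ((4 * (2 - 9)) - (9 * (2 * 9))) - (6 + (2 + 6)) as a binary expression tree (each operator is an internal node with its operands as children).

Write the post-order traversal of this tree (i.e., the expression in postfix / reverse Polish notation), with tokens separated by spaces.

4 2 9 - * 9 2 9 * * - 6 2 6 + + -

Post-order on an expression tree gives postfix notation: for each operator, emit left operand, right operand, then the operator.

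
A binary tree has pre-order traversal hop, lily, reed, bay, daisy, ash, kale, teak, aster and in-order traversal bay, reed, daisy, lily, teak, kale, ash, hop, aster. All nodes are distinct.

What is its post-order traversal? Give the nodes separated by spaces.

bay daisy reed teak kale ash lily aster hop

The first element of pre-order is the root; it splits in-order into left and right subtrees.
Root hop: left subtree has 7 nodes {bay, reed, daisy, lily, teak, kale, ash}, right has 1 {aster}.
  Root lily: left subtree has 3 nodes {bay, reed, daisy}, right has 3 {teak, kale, ash}.
    Root reed: left subtree has 1 node {bay}, right has 1 {daisy}.
    Root ash: left subtree has 2 nodes {teak, kale}, right has 0 { }.
      Root kale: left subtree has 1 node {teak}, right has 0 { }.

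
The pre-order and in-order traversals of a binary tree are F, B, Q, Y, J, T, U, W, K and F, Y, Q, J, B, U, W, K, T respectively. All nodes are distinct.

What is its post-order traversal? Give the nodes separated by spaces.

Y J Q K W U T B F

The first element of pre-order is the root; it splits in-order into left and right subtrees.
Root F: left subtree has 0 nodes { }, right has 8 {Y, Q, J, B, U, W, K, T}.
  Root B: left subtree has 3 nodes {Y, Q, J}, right has 4 {U, W, K, T}.
    Root Q: left subtree has 1 node {Y}, right has 1 {J}.
    Root T: left subtree has 3 nodes {U, W, K}, right has 0 { }.
      Root U: left subtree has 0 nodes { }, right has 2 {W, K}.
        Root W: left subtree has 0 nodes { }, right has 1 {K}.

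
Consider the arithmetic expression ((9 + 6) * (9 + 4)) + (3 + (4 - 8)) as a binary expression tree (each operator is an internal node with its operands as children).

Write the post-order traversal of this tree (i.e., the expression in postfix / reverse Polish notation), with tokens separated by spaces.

Post-order on an expression tree gives postfix notation: for each operator, emit left operand, right operand, then the operator.

9 6 + 9 4 + * 3 4 8 - + +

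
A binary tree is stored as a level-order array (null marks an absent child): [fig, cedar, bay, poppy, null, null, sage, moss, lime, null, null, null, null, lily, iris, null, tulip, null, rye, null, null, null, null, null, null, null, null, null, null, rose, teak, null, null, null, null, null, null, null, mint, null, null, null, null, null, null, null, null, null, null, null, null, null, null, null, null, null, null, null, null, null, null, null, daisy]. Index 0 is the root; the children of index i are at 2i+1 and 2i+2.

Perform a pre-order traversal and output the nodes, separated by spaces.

fig cedar poppy moss tulip lime rye mint bay sage lily iris rose teak daisy

Pre-order visits the node, then its left subtree, then its right subtree.
Visit fig.
At fig: go left to cedar.
  Visit cedar.
  At cedar: go left to poppy.
    Visit poppy.
    At poppy: go left to moss.
      Visit moss.
      At moss: no left child.
      At moss: go right to tulip.
        tulip is a leaf — visit tulip.
    At poppy: go right to lime.
      Visit lime.
      At lime: no left child.
      At lime: go right to rye.
        Visit rye.
        At rye: no left child.
        At rye: go right to mint.
          mint is a leaf — visit mint.
  At cedar: no right child.
At fig: go right to bay.
  Visit bay.
  At bay: no left child.
  At bay: go right to sage.
    Visit sage.
    At sage: go left to lily.
      lily is a leaf — visit lily.
    At sage: go right to iris.
      Visit iris.
      At iris: go left to rose.
        rose is a leaf — visit rose.
      At iris: go right to teak.
        Visit teak.
        At teak: no left child.
        At teak: go right to daisy.
          daisy is a leaf — visit daisy.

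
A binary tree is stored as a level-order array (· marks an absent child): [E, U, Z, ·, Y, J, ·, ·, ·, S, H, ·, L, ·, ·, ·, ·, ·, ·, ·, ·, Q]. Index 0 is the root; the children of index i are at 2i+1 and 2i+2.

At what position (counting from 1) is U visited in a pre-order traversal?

Pre-order visits the node, then its left subtree, then its right subtree.
Visit E.
At E: go left to U.
  Visit U.
  At U: no left child.
  At U: go right to Y.
    Visit Y.
    At Y: go left to S.
      S is a leaf — visit S.
    At Y: go right to H.
      Visit H.
      At H: go left to Q.
        Q is a leaf — visit Q.
      At H: no right child.
At E: go right to Z.
  Visit Z.
  At Z: go left to J.
    Visit J.
    At J: no left child.
    At J: go right to L.
      L is a leaf — visit L.
  At Z: no right child.
Full pre-order sequence: E, U, Y, S, H, Q, Z, J, L.

2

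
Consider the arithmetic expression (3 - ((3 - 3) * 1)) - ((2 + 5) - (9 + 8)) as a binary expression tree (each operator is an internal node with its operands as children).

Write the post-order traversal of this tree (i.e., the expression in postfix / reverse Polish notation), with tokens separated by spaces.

Post-order on an expression tree gives postfix notation: for each operator, emit left operand, right operand, then the operator.

3 3 3 - 1 * - 2 5 + 9 8 + - -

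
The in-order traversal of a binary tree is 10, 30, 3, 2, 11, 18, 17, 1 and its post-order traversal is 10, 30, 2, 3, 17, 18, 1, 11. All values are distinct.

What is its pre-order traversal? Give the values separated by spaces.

The last element of post-order is the root; it splits in-order into left and right subtrees.
Root 11: left subtree has 4 nodes {10, 30, 3, 2}, right has 3 {18, 17, 1}.
  Root 3: left subtree has 2 nodes {10, 30}, right has 1 {2}.
    Root 30: left subtree has 1 node {10}, right has 0 { }.
  Root 1: left subtree has 2 nodes {18, 17}, right has 0 { }.
    Root 18: left subtree has 0 nodes { }, right has 1 {17}.

11 3 30 10 2 1 18 17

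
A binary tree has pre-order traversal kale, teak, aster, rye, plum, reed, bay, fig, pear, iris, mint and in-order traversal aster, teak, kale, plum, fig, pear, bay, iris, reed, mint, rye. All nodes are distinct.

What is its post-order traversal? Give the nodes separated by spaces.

The first element of pre-order is the root; it splits in-order into left and right subtrees.
Root kale: left subtree has 2 nodes {aster, teak}, right has 8 {plum, fig, pear, bay, iris, reed, mint, rye}.
  Root teak: left subtree has 1 node {aster}, right has 0 { }.
  Root rye: left subtree has 7 nodes {plum, fig, pear, bay, iris, reed, mint}, right has 0 { }.
    Root plum: left subtree has 0 nodes { }, right has 6 {fig, pear, bay, iris, reed, mint}.
      Root reed: left subtree has 4 nodes {fig, pear, bay, iris}, right has 1 {mint}.
        Root bay: left subtree has 2 nodes {fig, pear}, right has 1 {iris}.
          Root fig: left subtree has 0 nodes { }, right has 1 {pear}.

aster teak pear fig iris bay mint reed plum rye kale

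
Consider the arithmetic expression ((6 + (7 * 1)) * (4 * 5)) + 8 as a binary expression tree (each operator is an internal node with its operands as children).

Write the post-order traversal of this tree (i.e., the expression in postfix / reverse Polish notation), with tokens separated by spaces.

Post-order on an expression tree gives postfix notation: for each operator, emit left operand, right operand, then the operator.

6 7 1 * + 4 5 * * 8 +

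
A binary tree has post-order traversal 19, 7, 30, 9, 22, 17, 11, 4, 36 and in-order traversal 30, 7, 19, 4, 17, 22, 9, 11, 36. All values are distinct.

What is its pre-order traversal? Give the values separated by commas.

The last element of post-order is the root; it splits in-order into left and right subtrees.
Root 36: left subtree has 8 nodes {30, 7, 19, 4, 17, 22, 9, 11}, right has 0 { }.
  Root 4: left subtree has 3 nodes {30, 7, 19}, right has 4 {17, 22, 9, 11}.
    Root 30: left subtree has 0 nodes { }, right has 2 {7, 19}.
      Root 7: left subtree has 0 nodes { }, right has 1 {19}.
    Root 11: left subtree has 3 nodes {17, 22, 9}, right has 0 { }.
      Root 17: left subtree has 0 nodes { }, right has 2 {22, 9}.
        Root 22: left subtree has 0 nodes { }, right has 1 {9}.

36, 4, 30, 7, 19, 11, 17, 22, 9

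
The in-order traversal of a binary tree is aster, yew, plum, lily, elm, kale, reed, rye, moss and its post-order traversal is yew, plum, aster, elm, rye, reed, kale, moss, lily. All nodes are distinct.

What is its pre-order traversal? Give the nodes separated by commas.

lily, aster, plum, yew, moss, kale, elm, reed, rye

The last element of post-order is the root; it splits in-order into left and right subtrees.
Root lily: left subtree has 3 nodes {aster, yew, plum}, right has 5 {elm, kale, reed, rye, moss}.
  Root aster: left subtree has 0 nodes { }, right has 2 {yew, plum}.
    Root plum: left subtree has 1 node {yew}, right has 0 { }.
  Root moss: left subtree has 4 nodes {elm, kale, reed, rye}, right has 0 { }.
    Root kale: left subtree has 1 node {elm}, right has 2 {reed, rye}.
      Root reed: left subtree has 0 nodes { }, right has 1 {rye}.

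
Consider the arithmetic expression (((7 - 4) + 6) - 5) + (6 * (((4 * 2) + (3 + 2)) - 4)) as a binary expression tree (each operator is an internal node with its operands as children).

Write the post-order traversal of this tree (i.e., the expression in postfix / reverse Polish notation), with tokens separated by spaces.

7 4 - 6 + 5 - 6 4 2 * 3 2 + + 4 - * +

Post-order on an expression tree gives postfix notation: for each operator, emit left operand, right operand, then the operator.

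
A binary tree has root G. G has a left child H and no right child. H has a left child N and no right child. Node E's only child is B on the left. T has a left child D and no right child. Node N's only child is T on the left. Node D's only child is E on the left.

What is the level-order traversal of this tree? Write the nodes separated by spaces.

Level-order visits nodes level by level from the root, left to right within each level.
Level 0: G
Level 1: H
Level 2: N
Level 3: T
Level 4: D
Level 5: E
Level 6: B

G H N T D E B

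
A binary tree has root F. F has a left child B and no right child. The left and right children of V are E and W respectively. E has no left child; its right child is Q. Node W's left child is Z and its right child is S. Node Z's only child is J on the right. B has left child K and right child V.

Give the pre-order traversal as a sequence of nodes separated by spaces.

F B K V E Q W Z J S

Pre-order visits the node, then its left subtree, then its right subtree.
Visit F.
At F: go left to B.
  Visit B.
  At B: go left to K.
    K is a leaf — visit K.
  At B: go right to V.
    Visit V.
    At V: go left to E.
      Visit E.
      At E: no left child.
      At E: go right to Q.
        Q is a leaf — visit Q.
    At V: go right to W.
      Visit W.
      At W: go left to Z.
        Visit Z.
        At Z: no left child.
        At Z: go right to J.
          J is a leaf — visit J.
      At W: go right to S.
        S is a leaf — visit S.
At F: no right child.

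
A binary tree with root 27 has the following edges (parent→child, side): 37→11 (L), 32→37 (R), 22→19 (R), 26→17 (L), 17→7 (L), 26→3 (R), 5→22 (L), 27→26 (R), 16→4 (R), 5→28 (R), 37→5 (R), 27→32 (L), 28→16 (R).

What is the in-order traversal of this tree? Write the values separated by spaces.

In-order visits the left subtree, then the node, then the right subtree.
At 27: go left to 32.
  At 32: no left child.
  Visit 32.
  At 32: go right to 37.
    At 37: go left to 11.
      11 is a leaf — visit 11.
    Visit 37.
    At 37: go right to 5.
      At 5: go left to 22.
        At 22: no left child.
        Visit 22.
        At 22: go right to 19.
          19 is a leaf — visit 19.
      Visit 5.
      At 5: go right to 28.
        At 28: no left child.
        Visit 28.
        At 28: go right to 16.
          At 16: no left child.
          Visit 16.
          At 16: go right to 4.
            4 is a leaf — visit 4.
Visit 27.
At 27: go right to 26.
  At 26: go left to 17.
    At 17: go left to 7.
      7 is a leaf — visit 7.
    Visit 17.
    At 17: no right child.
  Visit 26.
  At 26: go right to 3.
    3 is a leaf — visit 3.

32 11 37 22 19 5 28 16 4 27 7 17 26 3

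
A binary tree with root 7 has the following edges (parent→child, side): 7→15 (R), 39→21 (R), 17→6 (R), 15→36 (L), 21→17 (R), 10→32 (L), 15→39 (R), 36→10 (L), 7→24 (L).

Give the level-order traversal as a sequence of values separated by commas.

7, 24, 15, 36, 39, 10, 21, 32, 17, 6

Level-order visits nodes level by level from the root, left to right within each level.
Level 0: 7
Level 1: 24, 15
Level 2: 36, 39
Level 3: 10, 21
Level 4: 32, 17
Level 5: 6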